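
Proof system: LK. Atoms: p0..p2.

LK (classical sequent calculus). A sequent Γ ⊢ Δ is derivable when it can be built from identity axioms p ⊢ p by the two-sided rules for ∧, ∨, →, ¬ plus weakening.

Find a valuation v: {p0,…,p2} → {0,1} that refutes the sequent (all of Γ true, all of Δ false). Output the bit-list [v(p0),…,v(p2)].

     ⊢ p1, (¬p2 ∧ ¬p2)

Search for a countermodel by truth-table:
  v=000: Γ:[] Δ:[p1=F, (¬p2 ∧ ¬p2)=T] refutes=False
  v=001: Γ:[] Δ:[p1=F, (¬p2 ∧ ¬p2)=F] refutes=True  ← countermodel

Result: [0, 0, 1]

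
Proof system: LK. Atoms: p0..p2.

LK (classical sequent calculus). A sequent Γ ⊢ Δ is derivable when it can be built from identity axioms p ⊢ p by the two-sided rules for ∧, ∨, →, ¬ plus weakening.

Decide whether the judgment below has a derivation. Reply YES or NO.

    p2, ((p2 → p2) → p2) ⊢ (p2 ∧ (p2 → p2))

Proof tree:
[∧R] p2, ((p2 → p2) → p2) ⊢ (p2 ∧ (p2 → p2))
  [→L] p2, ((p2 → p2) → p2) ⊢ p2
    [→R] p2 ⊢ (p2 → p2)
      [WL] p2, p2 ⊢ p2
        [Ax] p2 ⊢ p2
    [WL] p2, p2 ⊢ p2
      [Ax] p2 ⊢ p2
  [→R] p2 ⊢ (p2 → p2)
    [WL] p2, p2 ⊢ p2
      [Ax] p2 ⊢ p2

Result: YES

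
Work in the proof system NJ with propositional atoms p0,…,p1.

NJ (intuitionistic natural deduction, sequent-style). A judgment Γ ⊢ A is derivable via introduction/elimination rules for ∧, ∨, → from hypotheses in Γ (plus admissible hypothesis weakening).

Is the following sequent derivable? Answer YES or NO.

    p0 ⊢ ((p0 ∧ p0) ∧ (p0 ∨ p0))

Derivation (root first):
[∧I] p0 ⊢ ((p0 ∧ p0) ∧ (p0 ∨ p0))
  [∧I] p0 ⊢ (p0 ∧ p0)
    [Ax] p0 ⊢ p0
    [Ax] p0 ⊢ p0
  [∨I₁] p0 ⊢ (p0 ∨ p0)
    [Ax] p0 ⊢ p0

Result: YES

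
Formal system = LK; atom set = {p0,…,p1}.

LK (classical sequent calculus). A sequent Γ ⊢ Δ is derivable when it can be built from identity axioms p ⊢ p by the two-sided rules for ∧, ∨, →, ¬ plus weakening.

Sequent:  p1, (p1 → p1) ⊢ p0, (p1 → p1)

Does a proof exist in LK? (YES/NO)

Derivation (root first):
[→L] p1, (p1 → p1) ⊢ p0, (p1 → p1)
  [Ax] p1 ⊢ p1
  [WR] p1 ⊢ (p1 → p1), p0
    [WL] p1 ⊢ (p1 → p1)
      [→R]  ⊢ (p1 → p1)
        [Ax] p1 ⊢ p1

Result: YES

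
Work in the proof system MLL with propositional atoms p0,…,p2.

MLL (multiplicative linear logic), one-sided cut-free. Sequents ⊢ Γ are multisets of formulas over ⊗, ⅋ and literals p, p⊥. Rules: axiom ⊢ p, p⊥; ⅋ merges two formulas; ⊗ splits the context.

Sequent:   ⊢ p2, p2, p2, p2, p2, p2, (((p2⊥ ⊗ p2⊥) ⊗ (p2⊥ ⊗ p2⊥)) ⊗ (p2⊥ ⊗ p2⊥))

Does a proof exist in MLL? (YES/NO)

Proof tree:
[⊗]  ⊢ p2, p2, p2, p2, p2, p2, (((p2⊥ ⊗ p2⊥) ⊗ (p2⊥ ⊗ p2⊥)) ⊗ (p2⊥ ⊗ p2⊥))
  [⊗]  ⊢ p2, p2, p2, p2, ((p2⊥ ⊗ p2⊥) ⊗ (p2⊥ ⊗ p2⊥))
    [⊗]  ⊢ p2, p2, (p2⊥ ⊗ p2⊥)
      [Ax]  ⊢ p2, p2⊥
      [Ax]  ⊢ p2, p2⊥
    [⊗]  ⊢ p2, p2, (p2⊥ ⊗ p2⊥)
      [Ax]  ⊢ p2, p2⊥
      [Ax]  ⊢ p2, p2⊥
  [⊗]  ⊢ p2, p2, (p2⊥ ⊗ p2⊥)
    [Ax]  ⊢ p2, p2⊥
    [Ax]  ⊢ p2, p2⊥

Result: YES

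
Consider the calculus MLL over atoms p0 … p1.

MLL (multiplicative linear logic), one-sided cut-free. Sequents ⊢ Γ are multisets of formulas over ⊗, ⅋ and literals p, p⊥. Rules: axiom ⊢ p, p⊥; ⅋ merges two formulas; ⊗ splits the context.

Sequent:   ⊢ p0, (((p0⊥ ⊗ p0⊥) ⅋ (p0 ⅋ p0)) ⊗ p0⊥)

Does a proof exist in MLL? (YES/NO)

Derivation (root first):
[⊗]  ⊢ p0, (((p0⊥ ⊗ p0⊥) ⅋ (p0 ⅋ p0)) ⊗ p0⊥)
  [⅋]  ⊢ ((p0⊥ ⊗ p0⊥) ⅋ (p0 ⅋ p0))
    [⅋]  ⊢ (p0⊥ ⊗ p0⊥), (p0 ⅋ p0)
      [⊗]  ⊢ p0, p0, (p0⊥ ⊗ p0⊥)
        [Ax]  ⊢ p0, p0⊥
        [Ax]  ⊢ p0, p0⊥
  [Ax]  ⊢ p0, p0⊥

Result: YES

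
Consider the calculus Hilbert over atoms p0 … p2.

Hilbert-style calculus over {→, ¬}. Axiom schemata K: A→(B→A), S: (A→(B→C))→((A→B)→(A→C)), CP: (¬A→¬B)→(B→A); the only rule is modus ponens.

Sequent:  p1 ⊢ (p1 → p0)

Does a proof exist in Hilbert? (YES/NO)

Truth-table refutation:
  v=000: Γ:[p1=F] Δ:[(p1 → p0)=T] refutes=False
  v=001: Γ:[p1=F] Δ:[(p1 → p0)=T] refutes=False
  v=010: Γ:[p1=T] Δ:[(p1 → p0)=F] refutes=True  ← countermodel

Result: NO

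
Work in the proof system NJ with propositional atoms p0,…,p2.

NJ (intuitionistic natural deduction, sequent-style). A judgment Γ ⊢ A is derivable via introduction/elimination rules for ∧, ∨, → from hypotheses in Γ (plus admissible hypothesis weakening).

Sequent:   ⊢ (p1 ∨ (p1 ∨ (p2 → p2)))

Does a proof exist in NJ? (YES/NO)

Derivation (root first):
[∨I₂]  ⊢ (p1 ∨ (p1 ∨ (p2 → p2)))
  [∨I₂]  ⊢ (p1 ∨ (p2 → p2))
    [→I]  ⊢ (p2 → p2)
      [Ax] p2 ⊢ p2

Result: YES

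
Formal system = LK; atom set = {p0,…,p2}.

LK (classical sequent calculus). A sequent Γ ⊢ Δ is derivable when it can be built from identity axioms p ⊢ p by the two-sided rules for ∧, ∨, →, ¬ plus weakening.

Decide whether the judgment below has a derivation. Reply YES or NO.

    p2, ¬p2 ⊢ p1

Derivation (root first):
[WR] p2, ¬p2 ⊢ p1
  [¬L] p2, ¬p2 ⊢ 
    [Ax] p2 ⊢ p2

Result: YES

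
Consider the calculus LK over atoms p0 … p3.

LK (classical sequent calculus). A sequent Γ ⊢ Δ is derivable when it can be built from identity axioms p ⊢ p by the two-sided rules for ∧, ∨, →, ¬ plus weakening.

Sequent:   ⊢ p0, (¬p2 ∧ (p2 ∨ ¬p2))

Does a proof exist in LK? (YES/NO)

Truth-table refutation:
  v=0000: Γ:[] Δ:[p0=F, (¬p2 ∧ (p2 ∨ ¬p2))=T] refutes=False
  v=0001: Γ:[] Δ:[p0=F, (¬p2 ∧ (p2 ∨ ¬p2))=T] refutes=False
  v=0010: Γ:[] Δ:[p0=F, (¬p2 ∧ (p2 ∨ ¬p2))=F] refutes=True  ← countermodel

Result: NO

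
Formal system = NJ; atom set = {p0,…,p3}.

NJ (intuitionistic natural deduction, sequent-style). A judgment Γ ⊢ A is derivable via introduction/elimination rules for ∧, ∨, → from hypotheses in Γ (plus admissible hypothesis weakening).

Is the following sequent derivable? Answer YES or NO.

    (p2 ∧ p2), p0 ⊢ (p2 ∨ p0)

Derivation trace:
[→E] (p2 ∧ p2), p0 ⊢ (p2 ∨ p0)
  [→I]  ⊢ (p0 → (p2 ∨ p0))
    [∨I₂] p0 ⊢ (p2 ∨ p0)
      [Ax] p0 ⊢ p0
  [Wk] p0, (p2 ∧ p2) ⊢ p0
    [Ax] p0 ⊢ p0

Result: YES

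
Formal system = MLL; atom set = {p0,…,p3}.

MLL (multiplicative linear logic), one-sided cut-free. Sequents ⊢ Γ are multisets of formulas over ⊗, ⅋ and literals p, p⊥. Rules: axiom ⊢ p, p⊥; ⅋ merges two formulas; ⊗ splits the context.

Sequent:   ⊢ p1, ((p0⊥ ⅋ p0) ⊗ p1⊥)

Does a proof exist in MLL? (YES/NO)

Derivation trace:
[⊗]  ⊢ p1, ((p0⊥ ⅋ p0) ⊗ p1⊥)
  [⅋]  ⊢ (p0⊥ ⅋ p0)
    [Ax]  ⊢ p0, p0⊥
  [Ax]  ⊢ p1, p1⊥

Result: YES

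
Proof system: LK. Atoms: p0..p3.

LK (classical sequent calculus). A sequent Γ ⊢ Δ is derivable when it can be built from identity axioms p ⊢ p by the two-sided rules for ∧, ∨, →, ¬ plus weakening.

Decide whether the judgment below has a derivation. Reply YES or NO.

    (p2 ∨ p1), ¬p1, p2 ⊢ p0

Truth-table refutation:
  v=0000: Γ:[(p2 ∨ p1)=F, ¬p1=T, p2=F] Δ:[p0=F] refutes=False
  v=0001: Γ:[(p2 ∨ p1)=F, ¬p1=T, p2=F] Δ:[p0=F] refutes=False
  v=0010: Γ:[(p2 ∨ p1)=T, ¬p1=T, p2=T] Δ:[p0=F] refutes=True  ← countermodel

Result: NO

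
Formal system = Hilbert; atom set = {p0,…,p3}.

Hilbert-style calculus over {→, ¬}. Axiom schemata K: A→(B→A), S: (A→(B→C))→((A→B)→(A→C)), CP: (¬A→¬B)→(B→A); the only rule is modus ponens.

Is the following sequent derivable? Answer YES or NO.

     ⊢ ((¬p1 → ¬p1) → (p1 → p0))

Enumerate valuations to refute Γ ⊢ Δ:
  v=0000: Γ:[] Δ:[((¬p1 → ¬p1) → (p1 → p0))=T] refutes=False
  v=0001: Γ:[] Δ:[((¬p1 → ¬p1) → (p1 → p0))=T] refutes=False
  v=0010: Γ:[] Δ:[((¬p1 → ¬p1) → (p1 → p0))=T] refutes=False
  v=0011: Γ:[] Δ:[((¬p1 → ¬p1) → (p1 → p0))=T] refutes=False
  v=0100: Γ:[] Δ:[((¬p1 → ¬p1) → (p1 → p0))=F] refutes=True  ← countermodel

Result: NO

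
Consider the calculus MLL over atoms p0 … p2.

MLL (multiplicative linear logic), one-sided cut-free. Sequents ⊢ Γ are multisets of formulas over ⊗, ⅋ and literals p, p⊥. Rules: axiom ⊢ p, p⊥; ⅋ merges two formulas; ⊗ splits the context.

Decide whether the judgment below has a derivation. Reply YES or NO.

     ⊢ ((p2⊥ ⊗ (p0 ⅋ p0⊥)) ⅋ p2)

Derivation trace:
[⅋]  ⊢ ((p2⊥ ⊗ (p0 ⅋ p0⊥)) ⅋ p2)
  [⊗]  ⊢ p2, (p2⊥ ⊗ (p0 ⅋ p0⊥))
    [Ax]  ⊢ p2, p2⊥
    [⅋]  ⊢ (p0 ⅋ p0⊥)
      [Ax]  ⊢ p0, p0⊥

Result: YES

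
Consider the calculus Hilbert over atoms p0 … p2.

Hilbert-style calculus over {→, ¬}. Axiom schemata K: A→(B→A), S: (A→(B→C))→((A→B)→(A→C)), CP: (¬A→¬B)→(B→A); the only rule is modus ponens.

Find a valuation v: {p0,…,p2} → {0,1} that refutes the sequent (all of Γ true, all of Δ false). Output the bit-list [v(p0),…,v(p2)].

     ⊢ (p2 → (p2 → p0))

Search for a countermodel by truth-table:
  v=000: Γ:[] Δ:[(p2 → (p2 → p0))=T] refutes=False
  v=001: Γ:[] Δ:[(p2 → (p2 → p0))=F] refutes=True  ← countermodel

Result: [0, 0, 1]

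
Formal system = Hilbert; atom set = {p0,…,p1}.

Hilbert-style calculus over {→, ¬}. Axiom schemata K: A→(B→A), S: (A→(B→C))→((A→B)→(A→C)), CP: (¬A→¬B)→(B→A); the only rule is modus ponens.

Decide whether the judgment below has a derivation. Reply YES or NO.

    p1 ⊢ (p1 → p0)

Search for a countermodel by truth-table:
  v=00: Γ:[p1=F] Δ:[(p1 → p0)=T] refutes=False
  v=01: Γ:[p1=T] Δ:[(p1 → p0)=F] refutes=True  ← countermodel

Result: NO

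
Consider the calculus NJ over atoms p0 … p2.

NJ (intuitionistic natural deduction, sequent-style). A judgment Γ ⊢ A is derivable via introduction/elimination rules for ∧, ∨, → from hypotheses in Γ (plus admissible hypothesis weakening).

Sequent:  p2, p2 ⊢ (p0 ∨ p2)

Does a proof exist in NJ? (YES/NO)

Derivation trace:
[Wk] p2, p2 ⊢ (p0 ∨ p2)
  [∨I₂] p2 ⊢ (p0 ∨ p2)
    [Ax] p2 ⊢ p2

Result: YES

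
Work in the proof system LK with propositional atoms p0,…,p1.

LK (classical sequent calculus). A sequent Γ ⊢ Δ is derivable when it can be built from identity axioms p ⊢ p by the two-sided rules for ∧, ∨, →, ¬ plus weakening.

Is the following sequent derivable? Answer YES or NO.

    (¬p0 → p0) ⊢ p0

Derivation trace:
[→L] (¬p0 → p0) ⊢ p0
  [¬R]  ⊢ p0, ¬p0
    [Ax] p0 ⊢ p0
  [Ax] p0 ⊢ p0

Result: YES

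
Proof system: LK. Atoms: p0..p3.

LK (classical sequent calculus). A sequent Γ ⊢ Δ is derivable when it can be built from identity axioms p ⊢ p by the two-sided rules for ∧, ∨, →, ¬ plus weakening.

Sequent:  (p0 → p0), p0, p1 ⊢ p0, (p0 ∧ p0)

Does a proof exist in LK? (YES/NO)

Derivation (root first):
[WL] (p0 → p0), p0, p1 ⊢ p0, (p0 ∧ p0)
  [∧R] (p0 → p0), p0 ⊢ p0, (p0 ∧ p0)
    [→L] p0, (p0 → p0) ⊢ p0
      [WR] p0 ⊢ p0, p0
        [Ax] p0 ⊢ p0
      [WR] p0 ⊢ p0, p0
        [Ax] p0 ⊢ p0
    [WR] p0 ⊢ p0, p0
      [Ax] p0 ⊢ p0

Result: YES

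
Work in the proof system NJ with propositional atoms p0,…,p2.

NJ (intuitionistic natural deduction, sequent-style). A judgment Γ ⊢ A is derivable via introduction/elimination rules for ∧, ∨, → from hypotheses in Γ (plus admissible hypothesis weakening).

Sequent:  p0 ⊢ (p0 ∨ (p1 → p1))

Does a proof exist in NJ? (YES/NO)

Derivation trace:
[∨I₂] p0 ⊢ (p0 ∨ (p1 → p1))
  [Wk] p0 ⊢ (p1 → p1)
    [→I]  ⊢ (p1 → p1)
      [Ax] p1 ⊢ p1

Result: YES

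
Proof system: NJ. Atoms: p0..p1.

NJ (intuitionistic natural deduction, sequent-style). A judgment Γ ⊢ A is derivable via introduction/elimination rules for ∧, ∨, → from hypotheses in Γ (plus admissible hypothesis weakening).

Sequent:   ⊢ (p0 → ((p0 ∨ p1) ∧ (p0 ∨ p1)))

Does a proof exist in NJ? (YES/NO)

Proof tree:
[→I]  ⊢ (p0 → ((p0 ∨ p1) ∧ (p0 ∨ p1)))
  [∧I] p0 ⊢ ((p0 ∨ p1) ∧ (p0 ∨ p1))
    [∨I₁] p0 ⊢ (p0 ∨ p1)
      [Ax] p0 ⊢ p0
    [∨I₁] p0 ⊢ (p0 ∨ p1)
      [Ax] p0 ⊢ p0

Result: YES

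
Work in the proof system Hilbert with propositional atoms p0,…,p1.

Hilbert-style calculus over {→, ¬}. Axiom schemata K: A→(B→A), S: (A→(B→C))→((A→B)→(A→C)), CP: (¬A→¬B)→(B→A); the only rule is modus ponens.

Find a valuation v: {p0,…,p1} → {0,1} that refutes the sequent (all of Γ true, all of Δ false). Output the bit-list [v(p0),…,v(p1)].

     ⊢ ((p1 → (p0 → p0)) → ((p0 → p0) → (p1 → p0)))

Search for a countermodel by truth-table:
  v=00: Γ:[] Δ:[((p1 → (p0 → p0)) → ((p0 → p0) → (p1 → p0)))=T] refutes=False
  v=01: Γ:[] Δ:[((p1 → (p0 → p0)) → ((p0 → p0) → (p1 → p0)))=F] refutes=True  ← countermodel

Result: [0, 1]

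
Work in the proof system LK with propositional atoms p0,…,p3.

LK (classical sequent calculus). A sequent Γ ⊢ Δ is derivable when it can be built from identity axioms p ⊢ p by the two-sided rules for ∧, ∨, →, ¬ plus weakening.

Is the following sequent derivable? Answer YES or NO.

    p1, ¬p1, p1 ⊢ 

Derivation (root first):
[WL] p1, ¬p1, p1 ⊢ 
  [¬L] p1, ¬p1 ⊢ 
    [Ax] p1 ⊢ p1

Result: YES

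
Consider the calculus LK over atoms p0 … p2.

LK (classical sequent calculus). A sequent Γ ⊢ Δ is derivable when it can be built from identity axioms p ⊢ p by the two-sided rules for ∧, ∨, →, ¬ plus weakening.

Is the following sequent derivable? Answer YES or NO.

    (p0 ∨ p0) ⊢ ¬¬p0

Derivation trace:
[¬R] (p0 ∨ p0) ⊢ ¬¬p0
  [¬L] (p0 ∨ p0), ¬p0 ⊢ 
    [∨L] (p0 ∨ p0) ⊢ p0
      [Ax] p0 ⊢ p0
      [Ax] p0 ⊢ p0

Result: YES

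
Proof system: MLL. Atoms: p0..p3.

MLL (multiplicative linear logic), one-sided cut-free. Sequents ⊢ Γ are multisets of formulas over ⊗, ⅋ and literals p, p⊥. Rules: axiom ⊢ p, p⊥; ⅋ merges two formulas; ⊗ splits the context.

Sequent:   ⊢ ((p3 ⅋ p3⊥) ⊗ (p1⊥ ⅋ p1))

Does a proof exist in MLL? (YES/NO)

Proof tree:
[⊗]  ⊢ ((p3 ⅋ p3⊥) ⊗ (p1⊥ ⅋ p1))
  [⅋]  ⊢ (p3 ⅋ p3⊥)
    [Ax]  ⊢ p3, p3⊥
  [⅋]  ⊢ (p1⊥ ⅋ p1)
    [Ax]  ⊢ p1, p1⊥

Result: YES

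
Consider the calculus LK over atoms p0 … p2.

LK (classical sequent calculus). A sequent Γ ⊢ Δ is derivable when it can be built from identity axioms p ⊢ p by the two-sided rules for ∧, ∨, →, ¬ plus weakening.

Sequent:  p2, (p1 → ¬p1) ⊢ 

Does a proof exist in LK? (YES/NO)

Enumerate valuations to refute Γ ⊢ Δ:
  v=000: Γ:[p2=F, (p1 → ¬p1)=T] Δ:[] refutes=False
  v=001: Γ:[p2=T, (p1 → ¬p1)=T] Δ:[] refutes=True  ← countermodel

Result: NO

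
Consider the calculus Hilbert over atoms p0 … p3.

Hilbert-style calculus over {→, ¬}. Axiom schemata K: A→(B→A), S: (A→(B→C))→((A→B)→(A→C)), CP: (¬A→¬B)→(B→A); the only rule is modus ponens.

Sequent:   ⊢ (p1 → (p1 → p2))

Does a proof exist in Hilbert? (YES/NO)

Search for a countermodel by truth-table:
  v=0000: Γ:[] Δ:[(p1 → (p1 → p2))=T] refutes=False
  v=0001: Γ:[] Δ:[(p1 → (p1 → p2))=T] refutes=False
  v=0010: Γ:[] Δ:[(p1 → (p1 → p2))=T] refutes=False
  v=0011: Γ:[] Δ:[(p1 → (p1 → p2))=T] refutes=False
  v=0100: Γ:[] Δ:[(p1 → (p1 → p2))=F] refutes=True  ← countermodel

Result: NO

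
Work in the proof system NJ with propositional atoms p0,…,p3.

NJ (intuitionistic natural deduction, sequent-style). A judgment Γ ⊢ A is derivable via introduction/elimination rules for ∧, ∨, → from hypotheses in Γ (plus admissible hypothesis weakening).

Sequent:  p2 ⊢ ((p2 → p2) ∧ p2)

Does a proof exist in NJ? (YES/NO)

Derivation (root first):
[∧I] p2 ⊢ ((p2 → p2) ∧ p2)
  [→I]  ⊢ (p2 → p2)
    [Ax] p2 ⊢ p2
  [Ax] p2 ⊢ p2

Result: YES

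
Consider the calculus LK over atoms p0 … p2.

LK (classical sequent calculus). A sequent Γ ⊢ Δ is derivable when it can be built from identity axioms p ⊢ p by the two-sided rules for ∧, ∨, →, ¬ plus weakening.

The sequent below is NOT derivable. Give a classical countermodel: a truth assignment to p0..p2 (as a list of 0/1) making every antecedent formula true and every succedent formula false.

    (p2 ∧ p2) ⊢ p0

Search for a countermodel by truth-table:
  v=000: Γ:[(p2 ∧ p2)=F] Δ:[p0=F] refutes=False
  v=001: Γ:[(p2 ∧ p2)=T] Δ:[p0=F] refutes=True  ← countermodel

Result: [0, 0, 1]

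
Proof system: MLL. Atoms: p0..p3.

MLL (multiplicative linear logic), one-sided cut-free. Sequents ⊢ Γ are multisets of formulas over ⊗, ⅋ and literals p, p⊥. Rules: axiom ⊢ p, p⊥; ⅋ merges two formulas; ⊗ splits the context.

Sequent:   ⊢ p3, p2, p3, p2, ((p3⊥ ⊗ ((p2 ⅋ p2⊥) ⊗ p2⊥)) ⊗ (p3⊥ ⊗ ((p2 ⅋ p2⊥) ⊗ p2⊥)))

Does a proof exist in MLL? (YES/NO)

Proof tree:
[⊗]  ⊢ p3, p2, p3, p2, ((p3⊥ ⊗ ((p2 ⅋ p2⊥) ⊗ p2⊥)) ⊗ (p3⊥ ⊗ ((p2 ⅋ p2⊥) ⊗ p2⊥)))
  [⊗]  ⊢ p3, p2, (p3⊥ ⊗ ((p2 ⅋ p2⊥) ⊗ p2⊥))
    [Ax]  ⊢ p3, p3⊥
    [⊗]  ⊢ p2, ((p2 ⅋ p2⊥) ⊗ p2⊥)
      [⅋]  ⊢ (p2 ⅋ p2⊥)
        [Ax]  ⊢ p2, p2⊥
      [Ax]  ⊢ p2, p2⊥
  [⊗]  ⊢ p3, p2, (p3⊥ ⊗ ((p2 ⅋ p2⊥) ⊗ p2⊥))
    [Ax]  ⊢ p3, p3⊥
    [⊗]  ⊢ p2, ((p2 ⅋ p2⊥) ⊗ p2⊥)
      [⅋]  ⊢ (p2 ⅋ p2⊥)
        [Ax]  ⊢ p2, p2⊥
      [Ax]  ⊢ p2, p2⊥

Result: YES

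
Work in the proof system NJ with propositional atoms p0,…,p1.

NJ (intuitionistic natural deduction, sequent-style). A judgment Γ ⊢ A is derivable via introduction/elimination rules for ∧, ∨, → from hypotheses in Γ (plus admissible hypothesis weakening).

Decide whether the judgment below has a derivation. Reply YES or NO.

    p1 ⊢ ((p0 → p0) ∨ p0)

Derivation trace:
[Wk] p1 ⊢ ((p0 → p0) ∨ p0)
  [∨I₁]  ⊢ ((p0 → p0) ∨ p0)
    [→I]  ⊢ (p0 → p0)
      [Ax] p0 ⊢ p0

Result: YES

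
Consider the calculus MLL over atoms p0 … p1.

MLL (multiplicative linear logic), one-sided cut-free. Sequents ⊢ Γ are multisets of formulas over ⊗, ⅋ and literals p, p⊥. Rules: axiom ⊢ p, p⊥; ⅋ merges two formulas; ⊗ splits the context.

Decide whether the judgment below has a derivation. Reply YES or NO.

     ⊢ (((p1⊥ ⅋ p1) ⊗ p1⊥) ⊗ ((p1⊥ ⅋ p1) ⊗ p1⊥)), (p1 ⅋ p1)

Proof tree:
[⅋]  ⊢ (((p1⊥ ⅋ p1) ⊗ p1⊥) ⊗ ((p1⊥ ⅋ p1) ⊗ p1⊥)), (p1 ⅋ p1)
  [⊗]  ⊢ p1, p1, (((p1⊥ ⅋ p1) ⊗ p1⊥) ⊗ ((p1⊥ ⅋ p1) ⊗ p1⊥))
    [⊗]  ⊢ p1, ((p1⊥ ⅋ p1) ⊗ p1⊥)
      [⅋]  ⊢ (p1⊥ ⅋ p1)
        [Ax]  ⊢ p1, p1⊥
      [Ax]  ⊢ p1, p1⊥
    [⊗]  ⊢ p1, ((p1⊥ ⅋ p1) ⊗ p1⊥)
      [⅋]  ⊢ (p1⊥ ⅋ p1)
        [Ax]  ⊢ p1, p1⊥
      [Ax]  ⊢ p1, p1⊥

Result: YES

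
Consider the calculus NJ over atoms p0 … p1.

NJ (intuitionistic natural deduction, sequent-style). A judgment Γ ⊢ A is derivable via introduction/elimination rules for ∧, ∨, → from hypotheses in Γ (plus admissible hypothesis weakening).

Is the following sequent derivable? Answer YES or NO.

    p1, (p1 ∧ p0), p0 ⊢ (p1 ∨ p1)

Derivation (root first):
[Wk] p1, (p1 ∧ p0), p0 ⊢ (p1 ∨ p1)
  [Wk] p1, (p1 ∧ p0) ⊢ (p1 ∨ p1)
    [∨I₁] p1 ⊢ (p1 ∨ p1)
      [Ax] p1 ⊢ p1

Result: YES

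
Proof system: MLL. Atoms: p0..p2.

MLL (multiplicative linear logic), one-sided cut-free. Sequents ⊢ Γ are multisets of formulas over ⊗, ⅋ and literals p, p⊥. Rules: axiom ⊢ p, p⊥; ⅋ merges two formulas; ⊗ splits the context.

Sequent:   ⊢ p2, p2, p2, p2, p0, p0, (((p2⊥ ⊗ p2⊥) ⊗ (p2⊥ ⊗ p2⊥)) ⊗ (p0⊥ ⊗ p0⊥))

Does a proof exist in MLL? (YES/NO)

Derivation (root first):
[⊗]  ⊢ p2, p2, p2, p2, p0, p0, (((p2⊥ ⊗ p2⊥) ⊗ (p2⊥ ⊗ p2⊥)) ⊗ (p0⊥ ⊗ p0⊥))
  [⊗]  ⊢ p2, p2, p2, p2, ((p2⊥ ⊗ p2⊥) ⊗ (p2⊥ ⊗ p2⊥))
    [⊗]  ⊢ p2, p2, (p2⊥ ⊗ p2⊥)
      [Ax]  ⊢ p2, p2⊥
      [Ax]  ⊢ p2, p2⊥
    [⊗]  ⊢ p2, p2, (p2⊥ ⊗ p2⊥)
      [Ax]  ⊢ p2, p2⊥
      [Ax]  ⊢ p2, p2⊥
  [⊗]  ⊢ p0, p0, (p0⊥ ⊗ p0⊥)
    [Ax]  ⊢ p0, p0⊥
    [Ax]  ⊢ p0, p0⊥

Result: YES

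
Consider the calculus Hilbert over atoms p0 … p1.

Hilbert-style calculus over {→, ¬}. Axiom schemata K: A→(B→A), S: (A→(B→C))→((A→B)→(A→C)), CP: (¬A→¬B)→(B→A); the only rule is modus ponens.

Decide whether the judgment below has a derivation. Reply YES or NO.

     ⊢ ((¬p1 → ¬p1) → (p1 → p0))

Enumerate valuations to refute Γ ⊢ Δ:
  v=00: Γ:[] Δ:[((¬p1 → ¬p1) → (p1 → p0))=T] refutes=False
  v=01: Γ:[] Δ:[((¬p1 → ¬p1) → (p1 → p0))=F] refutes=True  ← countermodel

Result: NO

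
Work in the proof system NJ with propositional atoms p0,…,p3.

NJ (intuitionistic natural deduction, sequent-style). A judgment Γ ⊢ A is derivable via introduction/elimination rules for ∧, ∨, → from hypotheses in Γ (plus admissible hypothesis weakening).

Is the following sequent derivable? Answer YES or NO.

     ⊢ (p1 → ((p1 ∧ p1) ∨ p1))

Derivation (root first):
[→I]  ⊢ (p1 → ((p1 ∧ p1) ∨ p1))
  [∨I₁] p1 ⊢ ((p1 ∧ p1) ∨ p1)
    [∧I] p1 ⊢ (p1 ∧ p1)
      [Ax] p1 ⊢ p1
      [Ax] p1 ⊢ p1

Result: YES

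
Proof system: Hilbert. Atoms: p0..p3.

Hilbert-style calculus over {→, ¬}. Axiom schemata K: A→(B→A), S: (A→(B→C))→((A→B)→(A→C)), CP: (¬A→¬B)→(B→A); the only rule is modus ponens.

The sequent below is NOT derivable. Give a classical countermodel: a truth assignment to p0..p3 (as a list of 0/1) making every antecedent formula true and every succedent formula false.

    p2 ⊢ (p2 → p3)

Truth-table refutation:
  v=0000: Γ:[p2=F] Δ:[(p2 → p3)=T] refutes=False
  v=0001: Γ:[p2=F] Δ:[(p2 → p3)=T] refutes=False
  v=0010: Γ:[p2=T] Δ:[(p2 → p3)=F] refutes=True  ← countermodel

Result: [0, 0, 1, 0]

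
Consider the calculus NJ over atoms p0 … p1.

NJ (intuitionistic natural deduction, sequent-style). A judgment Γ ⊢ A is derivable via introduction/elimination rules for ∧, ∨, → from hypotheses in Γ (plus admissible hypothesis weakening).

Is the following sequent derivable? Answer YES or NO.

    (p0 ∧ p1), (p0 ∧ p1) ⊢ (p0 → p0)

Derivation trace:
[Wk] (p0 ∧ p1), (p0 ∧ p1) ⊢ (p0 → p0)
  [Wk] (p0 ∧ p1) ⊢ (p0 → p0)
    [→I]  ⊢ (p0 → p0)
      [Ax] p0 ⊢ p0

Result: YES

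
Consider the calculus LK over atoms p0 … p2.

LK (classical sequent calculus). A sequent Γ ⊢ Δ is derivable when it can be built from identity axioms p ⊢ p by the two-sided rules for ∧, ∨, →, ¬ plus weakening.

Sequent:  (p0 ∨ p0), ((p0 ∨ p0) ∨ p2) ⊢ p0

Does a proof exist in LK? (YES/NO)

Derivation (root first):
[∨L] (p0 ∨ p0), ((p0 ∨ p0) ∨ p2) ⊢ p0
  [∨L] (p0 ∨ p0) ⊢ p0
    [Ax] p0 ⊢ p0
    [Ax] p0 ⊢ p0
  [WL] (p0 ∨ p0), p2 ⊢ p0
    [∨L] (p0 ∨ p0) ⊢ p0
      [Ax] p0 ⊢ p0
      [Ax] p0 ⊢ p0

Result: YES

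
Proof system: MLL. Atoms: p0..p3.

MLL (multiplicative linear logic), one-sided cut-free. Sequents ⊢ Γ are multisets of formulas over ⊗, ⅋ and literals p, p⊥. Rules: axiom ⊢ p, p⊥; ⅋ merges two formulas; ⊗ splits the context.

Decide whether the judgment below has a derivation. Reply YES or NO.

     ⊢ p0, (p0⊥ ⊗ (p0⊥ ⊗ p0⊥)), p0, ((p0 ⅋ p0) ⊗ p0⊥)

Derivation (root first):
[⊗]  ⊢ p0, (p0⊥ ⊗ (p0⊥ ⊗ p0⊥)), p0, ((p0 ⅋ p0) ⊗ p0⊥)
  [⅋]  ⊢ p0, (p0⊥ ⊗ (p0⊥ ⊗ p0⊥)), (p0 ⅋ p0)
    [⊗]  ⊢ p0, p0, p0, (p0⊥ ⊗ (p0⊥ ⊗ p0⊥))
      [Ax]  ⊢ p0, p0⊥
      [⊗]  ⊢ p0, p0, (p0⊥ ⊗ p0⊥)
        [Ax]  ⊢ p0, p0⊥
        [Ax]  ⊢ p0, p0⊥
  [Ax]  ⊢ p0, p0⊥

Result: YES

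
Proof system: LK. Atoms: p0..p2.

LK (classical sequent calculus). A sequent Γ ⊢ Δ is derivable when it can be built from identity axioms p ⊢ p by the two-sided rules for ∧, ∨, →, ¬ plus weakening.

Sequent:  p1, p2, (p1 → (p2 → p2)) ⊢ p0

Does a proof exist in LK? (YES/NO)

Search for a countermodel by truth-table:
  v=000: Γ:[p1=F, p2=F, (p1 → (p2 → p2))=T] Δ:[p0=F] refutes=False
  v=001: Γ:[p1=F, p2=T, (p1 → (p2 → p2))=T] Δ:[p0=F] refutes=False
  v=010: Γ:[p1=T, p2=F, (p1 → (p2 → p2))=T] Δ:[p0=F] refutes=False
  v=011: Γ:[p1=T, p2=T, (p1 → (p2 → p2))=T] Δ:[p0=F] refutes=True  ← countermodel

Result: NO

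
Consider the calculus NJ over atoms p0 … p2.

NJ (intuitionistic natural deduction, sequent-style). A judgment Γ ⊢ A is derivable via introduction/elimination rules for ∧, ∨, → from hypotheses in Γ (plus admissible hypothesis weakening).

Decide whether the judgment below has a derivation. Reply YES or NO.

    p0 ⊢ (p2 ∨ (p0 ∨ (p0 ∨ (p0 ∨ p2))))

Derivation trace:
[∨I₂] p0 ⊢ (p2 ∨ (p0 ∨ (p0 ∨ (p0 ∨ p2))))
  [∨I₂] p0 ⊢ (p0 ∨ (p0 ∨ (p0 ∨ p2)))
    [∨I₂] p0 ⊢ (p0 ∨ (p0 ∨ p2))
      [∨I₁] p0 ⊢ (p0 ∨ p2)
        [Ax] p0 ⊢ p0

Result: YES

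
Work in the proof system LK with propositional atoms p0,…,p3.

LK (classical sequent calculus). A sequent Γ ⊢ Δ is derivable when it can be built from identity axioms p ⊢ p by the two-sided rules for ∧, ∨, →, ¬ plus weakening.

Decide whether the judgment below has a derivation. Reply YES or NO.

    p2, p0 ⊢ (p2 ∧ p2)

Proof tree:
[∧R] p2, p0 ⊢ (p2 ∧ p2)
  [Ax] p2 ⊢ p2
  [WL] p2, p0 ⊢ p2
    [Ax] p2 ⊢ p2

Result: YES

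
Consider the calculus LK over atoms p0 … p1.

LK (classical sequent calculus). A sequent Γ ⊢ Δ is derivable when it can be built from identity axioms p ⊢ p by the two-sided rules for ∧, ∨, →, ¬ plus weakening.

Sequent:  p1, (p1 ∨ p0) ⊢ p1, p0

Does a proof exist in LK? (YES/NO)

Derivation (root first):
[∨L] p1, (p1 ∨ p0) ⊢ p1, p0
  [WL] p1, p1 ⊢ p1
    [Ax] p1 ⊢ p1
  [Ax] p0 ⊢ p0

Result: YES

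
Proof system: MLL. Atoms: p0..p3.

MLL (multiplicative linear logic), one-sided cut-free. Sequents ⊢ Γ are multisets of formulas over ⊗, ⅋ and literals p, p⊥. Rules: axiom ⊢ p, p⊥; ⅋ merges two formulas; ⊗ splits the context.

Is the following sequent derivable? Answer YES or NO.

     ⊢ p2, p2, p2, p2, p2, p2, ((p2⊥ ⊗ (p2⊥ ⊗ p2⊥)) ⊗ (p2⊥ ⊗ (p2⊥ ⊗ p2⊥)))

Derivation trace:
[⊗]  ⊢ p2, p2, p2, p2, p2, p2, ((p2⊥ ⊗ (p2⊥ ⊗ p2⊥)) ⊗ (p2⊥ ⊗ (p2⊥ ⊗ p2⊥)))
  [⊗]  ⊢ p2, p2, p2, (p2⊥ ⊗ (p2⊥ ⊗ p2⊥))
    [Ax]  ⊢ p2, p2⊥
    [⊗]  ⊢ p2, p2, (p2⊥ ⊗ p2⊥)
      [Ax]  ⊢ p2, p2⊥
      [Ax]  ⊢ p2, p2⊥
  [⊗]  ⊢ p2, p2, p2, (p2⊥ ⊗ (p2⊥ ⊗ p2⊥))
    [Ax]  ⊢ p2, p2⊥
    [⊗]  ⊢ p2, p2, (p2⊥ ⊗ p2⊥)
      [Ax]  ⊢ p2, p2⊥
      [Ax]  ⊢ p2, p2⊥

Result: YES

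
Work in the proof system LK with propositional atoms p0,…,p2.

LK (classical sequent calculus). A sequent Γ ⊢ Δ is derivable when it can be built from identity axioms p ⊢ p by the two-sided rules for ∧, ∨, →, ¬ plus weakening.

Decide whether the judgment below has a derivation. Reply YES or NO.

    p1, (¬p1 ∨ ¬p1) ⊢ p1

Proof tree:
[∨L] p1, (¬p1 ∨ ¬p1) ⊢ p1
  [¬L] p1, ¬p1 ⊢ p1
    [WR] p1 ⊢ p1, p1
      [Ax] p1 ⊢ p1
  [¬L] p1, ¬p1 ⊢ p1
    [WR] p1 ⊢ p1, p1
      [Ax] p1 ⊢ p1

Result: YES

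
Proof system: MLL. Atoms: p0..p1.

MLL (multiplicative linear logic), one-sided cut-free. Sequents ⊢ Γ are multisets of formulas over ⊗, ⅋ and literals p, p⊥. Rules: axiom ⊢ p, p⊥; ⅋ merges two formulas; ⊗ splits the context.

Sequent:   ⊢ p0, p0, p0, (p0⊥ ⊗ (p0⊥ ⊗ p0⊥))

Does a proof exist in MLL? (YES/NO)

Proof tree:
[⊗]  ⊢ p0, p0, p0, (p0⊥ ⊗ (p0⊥ ⊗ p0⊥))
  [Ax]  ⊢ p0, p0⊥
  [⊗]  ⊢ p0, p0, (p0⊥ ⊗ p0⊥)
    [Ax]  ⊢ p0, p0⊥
    [Ax]  ⊢ p0, p0⊥

Result: YES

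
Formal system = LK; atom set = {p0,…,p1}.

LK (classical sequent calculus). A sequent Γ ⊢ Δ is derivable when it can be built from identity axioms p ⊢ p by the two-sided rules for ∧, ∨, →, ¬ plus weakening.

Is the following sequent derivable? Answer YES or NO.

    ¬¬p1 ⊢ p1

Proof tree:
[¬L] ¬¬p1 ⊢ p1
  [¬R]  ⊢ p1, ¬p1
    [Ax] p1 ⊢ p1

Result: YES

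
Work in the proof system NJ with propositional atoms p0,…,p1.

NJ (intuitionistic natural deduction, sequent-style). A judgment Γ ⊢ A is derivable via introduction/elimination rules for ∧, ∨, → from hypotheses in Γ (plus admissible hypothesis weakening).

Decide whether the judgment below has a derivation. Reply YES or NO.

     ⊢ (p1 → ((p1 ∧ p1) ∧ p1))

Derivation (root first):
[→I]  ⊢ (p1 → ((p1 ∧ p1) ∧ p1))
  [∧I] p1 ⊢ ((p1 ∧ p1) ∧ p1)
    [∧I] p1 ⊢ (p1 ∧ p1)
      [Ax] p1 ⊢ p1
      [Ax] p1 ⊢ p1
    [Ax] p1 ⊢ p1

Result: YES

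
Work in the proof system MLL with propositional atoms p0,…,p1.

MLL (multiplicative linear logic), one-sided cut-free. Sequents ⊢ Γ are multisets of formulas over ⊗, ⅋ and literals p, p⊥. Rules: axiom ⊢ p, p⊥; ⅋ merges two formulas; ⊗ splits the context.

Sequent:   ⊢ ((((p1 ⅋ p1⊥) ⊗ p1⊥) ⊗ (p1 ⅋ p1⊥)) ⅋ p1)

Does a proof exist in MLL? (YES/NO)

Derivation trace:
[⅋]  ⊢ ((((p1 ⅋ p1⊥) ⊗ p1⊥) ⊗ (p1 ⅋ p1⊥)) ⅋ p1)
  [⊗]  ⊢ p1, (((p1 ⅋ p1⊥) ⊗ p1⊥) ⊗ (p1 ⅋ p1⊥))
    [⊗]  ⊢ p1, ((p1 ⅋ p1⊥) ⊗ p1⊥)
      [⅋]  ⊢ (p1 ⅋ p1⊥)
        [Ax]  ⊢ p1, p1⊥
      [Ax]  ⊢ p1, p1⊥
    [⅋]  ⊢ (p1 ⅋ p1⊥)
      [Ax]  ⊢ p1, p1⊥

Result: YES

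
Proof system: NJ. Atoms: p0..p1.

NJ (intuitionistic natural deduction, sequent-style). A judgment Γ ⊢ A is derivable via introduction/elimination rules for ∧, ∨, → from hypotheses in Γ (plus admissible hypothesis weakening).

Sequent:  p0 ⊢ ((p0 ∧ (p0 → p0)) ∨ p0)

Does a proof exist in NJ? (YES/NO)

Derivation (root first):
[∨I₁] p0 ⊢ ((p0 ∧ (p0 → p0)) ∨ p0)
  [∧I] p0 ⊢ (p0 ∧ (p0 → p0))
    [Ax] p0 ⊢ p0
    [→I]  ⊢ (p0 → p0)
      [Ax] p0 ⊢ p0

Result: YES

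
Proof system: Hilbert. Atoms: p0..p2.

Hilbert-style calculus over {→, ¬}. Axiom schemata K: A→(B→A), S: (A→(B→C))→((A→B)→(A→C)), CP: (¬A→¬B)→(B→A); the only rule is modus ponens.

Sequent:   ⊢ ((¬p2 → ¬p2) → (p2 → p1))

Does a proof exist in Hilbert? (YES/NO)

Truth-table refutation:
  v=000: Γ:[] Δ:[((¬p2 → ¬p2) → (p2 → p1))=T] refutes=False
  v=001: Γ:[] Δ:[((¬p2 → ¬p2) → (p2 → p1))=F] refutes=True  ← countermodel

Result: NO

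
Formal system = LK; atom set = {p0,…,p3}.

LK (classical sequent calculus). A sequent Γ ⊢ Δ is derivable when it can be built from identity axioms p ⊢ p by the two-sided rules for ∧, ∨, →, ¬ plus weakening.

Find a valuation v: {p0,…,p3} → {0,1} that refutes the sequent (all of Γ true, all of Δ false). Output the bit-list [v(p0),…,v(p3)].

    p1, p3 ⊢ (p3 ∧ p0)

Search for a countermodel by truth-table:
  v=0000: Γ:[p1=F, p3=F] Δ:[(p3 ∧ p0)=F] refutes=False
  v=0001: Γ:[p1=F, p3=T] Δ:[(p3 ∧ p0)=F] refutes=False
  v=0010: Γ:[p1=F, p3=F] Δ:[(p3 ∧ p0)=F] refutes=False
  v=0011: Γ:[p1=F, p3=T] Δ:[(p3 ∧ p0)=F] refutes=False
  v=0100: Γ:[p1=T, p3=F] Δ:[(p3 ∧ p0)=F] refutes=False
  v=0101: Γ:[p1=T, p3=T] Δ:[(p3 ∧ p0)=F] refutes=True  ← countermodel

Result: [0, 1, 0, 1]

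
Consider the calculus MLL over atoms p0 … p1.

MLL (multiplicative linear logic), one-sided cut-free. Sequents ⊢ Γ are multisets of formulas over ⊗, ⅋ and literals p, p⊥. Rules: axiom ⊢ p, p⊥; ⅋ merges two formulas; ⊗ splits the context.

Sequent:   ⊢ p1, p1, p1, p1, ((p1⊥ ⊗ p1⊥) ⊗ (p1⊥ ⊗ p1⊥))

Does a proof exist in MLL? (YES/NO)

Derivation (root first):
[⊗]  ⊢ p1, p1, p1, p1, ((p1⊥ ⊗ p1⊥) ⊗ (p1⊥ ⊗ p1⊥))
  [⊗]  ⊢ p1, p1, (p1⊥ ⊗ p1⊥)
    [Ax]  ⊢ p1, p1⊥
    [Ax]  ⊢ p1, p1⊥
  [⊗]  ⊢ p1, p1, (p1⊥ ⊗ p1⊥)
    [Ax]  ⊢ p1, p1⊥
    [Ax]  ⊢ p1, p1⊥

Result: YES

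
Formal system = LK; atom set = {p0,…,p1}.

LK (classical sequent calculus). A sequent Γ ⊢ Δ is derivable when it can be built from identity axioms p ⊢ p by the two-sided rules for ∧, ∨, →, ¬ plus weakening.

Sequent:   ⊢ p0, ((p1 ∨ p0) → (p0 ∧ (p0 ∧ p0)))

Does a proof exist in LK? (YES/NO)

Truth-table refutation:
  v=00: Γ:[] Δ:[p0=F, ((p1 ∨ p0) → (p0 ∧ (p0 ∧ p0)))=T] refutes=False
  v=01: Γ:[] Δ:[p0=F, ((p1 ∨ p0) → (p0 ∧ (p0 ∧ p0)))=F] refutes=True  ← countermodel

Result: NO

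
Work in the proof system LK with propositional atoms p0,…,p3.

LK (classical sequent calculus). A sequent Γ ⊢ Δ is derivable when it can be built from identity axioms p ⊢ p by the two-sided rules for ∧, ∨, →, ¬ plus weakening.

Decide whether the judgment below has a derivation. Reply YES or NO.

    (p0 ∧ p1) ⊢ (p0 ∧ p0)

Derivation trace:
[∧L] (p0 ∧ p1) ⊢ (p0 ∧ p0)
  [WL] p0, p1 ⊢ (p0 ∧ p0)
    [∧R] p0 ⊢ (p0 ∧ p0)
      [Ax] p0 ⊢ p0
      [Ax] p0 ⊢ p0

Result: YES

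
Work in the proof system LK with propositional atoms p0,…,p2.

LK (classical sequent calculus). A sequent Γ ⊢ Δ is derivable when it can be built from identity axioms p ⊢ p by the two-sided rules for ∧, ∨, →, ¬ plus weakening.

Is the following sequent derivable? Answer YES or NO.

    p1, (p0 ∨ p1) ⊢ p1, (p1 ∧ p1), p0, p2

Derivation (root first):
[WR] p1, (p0 ∨ p1) ⊢ p1, (p1 ∧ p1), p0, p2
  [∨L] p1, (p0 ∨ p1) ⊢ p1, (p1 ∧ p1), p0
    [∧R] p1, p0 ⊢ (p1 ∧ p1)
      [Ax] p1 ⊢ p1
      [WL] p1, p0 ⊢ p1
        [Ax] p1 ⊢ p1
    [WR] p1 ⊢ p1, p0
      [Ax] p1 ⊢ p1

Result: YES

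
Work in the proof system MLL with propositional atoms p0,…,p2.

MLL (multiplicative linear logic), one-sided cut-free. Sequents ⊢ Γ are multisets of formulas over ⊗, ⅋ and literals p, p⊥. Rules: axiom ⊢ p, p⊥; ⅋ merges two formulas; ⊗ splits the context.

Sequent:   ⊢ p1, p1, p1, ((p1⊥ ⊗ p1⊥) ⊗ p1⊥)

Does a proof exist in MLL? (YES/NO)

Proof tree:
[⊗]  ⊢ p1, p1, p1, ((p1⊥ ⊗ p1⊥) ⊗ p1⊥)
  [⊗]  ⊢ p1, p1, (p1⊥ ⊗ p1⊥)
    [Ax]  ⊢ p1, p1⊥
    [Ax]  ⊢ p1, p1⊥
  [Ax]  ⊢ p1, p1⊥

Result: YES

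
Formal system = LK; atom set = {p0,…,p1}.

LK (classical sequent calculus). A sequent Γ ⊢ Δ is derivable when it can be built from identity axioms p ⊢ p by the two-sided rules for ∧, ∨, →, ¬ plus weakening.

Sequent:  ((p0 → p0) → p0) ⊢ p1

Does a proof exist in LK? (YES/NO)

Enumerate valuations to refute Γ ⊢ Δ:
  v=00: Γ:[((p0 → p0) → p0)=F] Δ:[p1=F] refutes=False
  v=01: Γ:[((p0 → p0) → p0)=F] Δ:[p1=T] refutes=False
  v=10: Γ:[((p0 → p0) → p0)=T] Δ:[p1=F] refutes=True  ← countermodel

Result: NO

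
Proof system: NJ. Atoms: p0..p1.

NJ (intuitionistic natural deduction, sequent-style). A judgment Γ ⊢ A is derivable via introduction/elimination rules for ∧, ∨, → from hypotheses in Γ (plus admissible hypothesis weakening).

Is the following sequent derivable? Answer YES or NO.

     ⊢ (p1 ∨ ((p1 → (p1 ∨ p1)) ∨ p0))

Derivation (root first):
[∨I₂]  ⊢ (p1 ∨ ((p1 → (p1 ∨ p1)) ∨ p0))
  [∨I₁]  ⊢ ((p1 → (p1 ∨ p1)) ∨ p0)
    [→I]  ⊢ (p1 → (p1 ∨ p1))
      [∨I₂] p1 ⊢ (p1 ∨ p1)
        [Ax] p1 ⊢ p1

Result: YES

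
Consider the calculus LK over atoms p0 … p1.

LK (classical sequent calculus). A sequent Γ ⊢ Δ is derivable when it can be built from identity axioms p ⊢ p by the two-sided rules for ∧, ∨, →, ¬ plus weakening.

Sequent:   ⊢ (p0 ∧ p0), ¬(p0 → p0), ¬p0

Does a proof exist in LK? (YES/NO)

Derivation trace:
[¬R]  ⊢ (p0 ∧ p0), ¬(p0 → p0), ¬p0
  [¬R] p0 ⊢ (p0 ∧ p0), ¬(p0 → p0)
    [∧R] (p0 → p0), p0 ⊢ (p0 ∧ p0)
      [→L] p0, (p0 → p0) ⊢ p0
        [Ax] p0 ⊢ p0
        [Ax] p0 ⊢ p0
      [Ax] p0 ⊢ p0

Result: YES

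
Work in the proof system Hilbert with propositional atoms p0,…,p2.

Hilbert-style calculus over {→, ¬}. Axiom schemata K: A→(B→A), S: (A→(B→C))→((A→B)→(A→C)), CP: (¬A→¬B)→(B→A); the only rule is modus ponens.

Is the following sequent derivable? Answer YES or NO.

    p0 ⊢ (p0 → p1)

Truth-table refutation:
  v=000: Γ:[p0=F] Δ:[(p0 → p1)=T] refutes=False
  v=001: Γ:[p0=F] Δ:[(p0 → p1)=T] refutes=False
  v=010: Γ:[p0=F] Δ:[(p0 → p1)=T] refutes=False
  v=011: Γ:[p0=F] Δ:[(p0 → p1)=T] refutes=False
  v=100: Γ:[p0=T] Δ:[(p0 → p1)=F] refutes=True  ← countermodel

Result: NO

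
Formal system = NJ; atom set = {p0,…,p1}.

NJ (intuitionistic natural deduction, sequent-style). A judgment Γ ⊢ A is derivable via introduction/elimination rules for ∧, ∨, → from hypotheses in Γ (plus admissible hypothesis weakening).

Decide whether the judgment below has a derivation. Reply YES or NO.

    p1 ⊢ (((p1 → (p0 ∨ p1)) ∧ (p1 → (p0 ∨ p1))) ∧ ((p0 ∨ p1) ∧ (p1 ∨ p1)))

Proof tree:
[∧I] p1 ⊢ (((p1 → (p0 ∨ p1)) ∧ (p1 → (p0 ∨ p1))) ∧ ((p0 ∨ p1) ∧ (p1 ∨ p1)))
  [∧I]  ⊢ ((p1 → (p0 ∨ p1)) ∧ (p1 → (p0 ∨ p1)))
    [→I]  ⊢ (p1 → (p0 ∨ p1))
      [∨I₂] p1 ⊢ (p0 ∨ p1)
        [Ax] p1 ⊢ p1
    [→I]  ⊢ (p1 → (p0 ∨ p1))
      [∨I₂] p1 ⊢ (p0 ∨ p1)
        [Ax] p1 ⊢ p1
  [∧I] p1 ⊢ ((p0 ∨ p1) ∧ (p1 ∨ p1))
    [∨I₂] p1 ⊢ (p0 ∨ p1)
      [Ax] p1 ⊢ p1
    [∨I₁] p1 ⊢ (p1 ∨ p1)
      [Ax] p1 ⊢ p1

Result: YES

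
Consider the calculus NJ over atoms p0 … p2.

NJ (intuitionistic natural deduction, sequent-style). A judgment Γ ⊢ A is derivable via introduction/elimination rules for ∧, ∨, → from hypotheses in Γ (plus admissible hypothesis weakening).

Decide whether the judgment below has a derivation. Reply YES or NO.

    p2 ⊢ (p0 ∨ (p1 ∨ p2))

Derivation (root first):
[∨I₂] p2 ⊢ (p0 ∨ (p1 ∨ p2))
  [∨I₂] p2 ⊢ (p1 ∨ p2)
    [Ax] p2 ⊢ p2

Result: YES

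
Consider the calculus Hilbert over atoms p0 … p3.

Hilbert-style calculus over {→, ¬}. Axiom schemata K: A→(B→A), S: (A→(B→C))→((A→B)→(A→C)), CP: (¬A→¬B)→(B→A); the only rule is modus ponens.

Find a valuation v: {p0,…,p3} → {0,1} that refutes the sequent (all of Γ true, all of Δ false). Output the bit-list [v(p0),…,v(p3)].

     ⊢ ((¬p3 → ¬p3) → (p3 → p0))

Truth-table refutation:
  v=0000: Γ:[] Δ:[((¬p3 → ¬p3) → (p3 → p0))=T] refutes=False
  v=0001: Γ:[] Δ:[((¬p3 → ¬p3) → (p3 → p0))=F] refutes=True  ← countermodel

Result: [0, 0, 0, 1]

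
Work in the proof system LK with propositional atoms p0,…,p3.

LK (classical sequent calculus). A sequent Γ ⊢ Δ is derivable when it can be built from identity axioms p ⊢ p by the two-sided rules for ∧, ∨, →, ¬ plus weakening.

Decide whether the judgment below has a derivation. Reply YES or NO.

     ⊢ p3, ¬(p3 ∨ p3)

Derivation trace:
[¬R]  ⊢ p3, ¬(p3 ∨ p3)
  [∨L] (p3 ∨ p3) ⊢ p3
    [Ax] p3 ⊢ p3
    [Ax] p3 ⊢ p3

Result: YES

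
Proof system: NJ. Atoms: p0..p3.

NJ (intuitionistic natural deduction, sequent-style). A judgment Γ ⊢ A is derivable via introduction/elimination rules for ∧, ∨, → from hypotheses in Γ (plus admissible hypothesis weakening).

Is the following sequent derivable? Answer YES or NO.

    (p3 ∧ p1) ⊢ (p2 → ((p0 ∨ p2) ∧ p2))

Proof tree:
[Wk] (p3 ∧ p1) ⊢ (p2 → ((p0 ∨ p2) ∧ p2))
  [→I]  ⊢ (p2 → ((p0 ∨ p2) ∧ p2))
    [∧I] p2 ⊢ ((p0 ∨ p2) ∧ p2)
      [∨I₂] p2 ⊢ (p0 ∨ p2)
        [Ax] p2 ⊢ p2
      [Ax] p2 ⊢ p2

Result: YES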